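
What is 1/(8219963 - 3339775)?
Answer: 1/4880188 ≈ 2.0491e-7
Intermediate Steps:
1/(8219963 - 3339775) = 1/4880188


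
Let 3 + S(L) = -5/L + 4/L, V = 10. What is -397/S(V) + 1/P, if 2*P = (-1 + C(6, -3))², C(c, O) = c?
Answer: 99312/775 ≈ 128.14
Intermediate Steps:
S(L) = -3 - 1/L (S(L) = -3 + (-5/L + 4/L) = -3 - 1/L)
P = 25/2 (P = (-1 + 6)²/2 = (½)*5² = (½)*25 = 25/2 ≈ 12.500)
-397/S(V) + 1/P = -397/(-3 - 1/10) + 1/(25/2) = -397/(-3 - 1*⅒) + 1*(2/25) = -397/(-3 - ⅒) + 2/25 = -397/(-31/10) + 2/25 = -397*(-10/31) + 2/25 = 3970/31 + 2/25 = 99312/775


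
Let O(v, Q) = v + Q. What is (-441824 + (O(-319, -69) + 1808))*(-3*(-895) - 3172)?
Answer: 214476748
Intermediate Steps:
O(v, Q) = Q + v
(-441824 + (O(-319, -69) + 1808))*(-3*(-895) - 3172) = (-441824 + ((-69 - 319) + 1808))*(-3*(-895) - 3172) = (-441824 + (-388 + 1808))*(2685 - 3172) = (-441824 + 1420)*(-487) = -440404*(-487) = 214476748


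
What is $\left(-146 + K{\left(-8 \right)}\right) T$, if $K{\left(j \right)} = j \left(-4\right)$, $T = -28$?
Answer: $3192$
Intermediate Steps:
$K{\left(j \right)} = - 4 j$
$\left(-146 + K{\left(-8 \right)}\right) T = \left(-146 - -32\right) \left(-28\right) = \left(-146 + 32\right) \left(-28\right) = \left(-114\right) \left(-28\right) = 3192$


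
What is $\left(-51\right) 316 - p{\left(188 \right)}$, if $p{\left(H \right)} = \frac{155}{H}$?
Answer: $- \frac{3029963}{188} \approx -16117.0$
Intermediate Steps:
$\left(-51\right) 316 - p{\left(188 \right)} = \left(-51\right) 316 - \frac{155}{188} = -16116 - 155 \cdot \frac{1}{188} = -16116 - \frac{155}{188} = - \frac{3029963}{188}$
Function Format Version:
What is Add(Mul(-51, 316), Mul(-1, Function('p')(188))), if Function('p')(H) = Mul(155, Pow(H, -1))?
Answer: Rational(-3029963, 188) ≈ -16117.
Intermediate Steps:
Add(Mul(-51, 316), Mul(-1, Function('p')(188))) = Add(Mul(-51, 316), Mul(-1, Mul(155, Pow(188, -1)))) = Add(-16116, Mul(-1, Mul(155, Rational(1, 188)))) = Add(-16116, Mul(-1, Rational(155, 188))) = Add(-16116, Rational(-155, 188)) = Rational(-3029963, 188)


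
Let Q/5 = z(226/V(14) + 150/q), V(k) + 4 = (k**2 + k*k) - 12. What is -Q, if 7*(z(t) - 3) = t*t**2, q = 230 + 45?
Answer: -995270689415/61908409024 ≈ -16.077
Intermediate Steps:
q = 275
V(k) = -16 + 2*k**2 (V(k) = -4 + ((k**2 + k*k) - 12) = -4 + ((k**2 + k**2) - 12) = -4 + (2*k**2 - 12) = -4 + (-12 + 2*k**2) = -16 + 2*k**2)
z(t) = 3 + t**3/7 (z(t) = 3 + (t*t**2)/7 = 3 + t**3/7)
Q = 995270689415/61908409024 (Q = 5*(3 + (226/(-16 + 2*14**2) + 150/275)**3/7) = 5*(3 + (226/(-16 + 2*196) + 150*(1/275))**3/7) = 5*(3 + (226/(-16 + 392) + 6/11)**3/7) = 5*(3 + (226/376 + 6/11)**3/7) = 5*(3 + (226*(1/376) + 6/11)**3/7) = 5*(3 + (113/188 + 6/11)**3/7) = 5*(3 + (2371/2068)**3/7) = 5*(3 + (1/7)*(13328910811/8844058432)) = 5*(3 + 13328910811/61908409024) = 5*(199054137883/61908409024) = 995270689415/61908409024 ≈ 16.077)
-Q = -1*995270689415/61908409024 = -995270689415/61908409024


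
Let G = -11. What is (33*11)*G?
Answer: -3993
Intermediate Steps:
(33*11)*G = (33*11)*(-11) = 363*(-11) = -3993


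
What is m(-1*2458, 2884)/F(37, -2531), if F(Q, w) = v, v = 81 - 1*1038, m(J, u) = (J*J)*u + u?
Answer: -17424450260/957 ≈ -1.8207e+7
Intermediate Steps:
m(J, u) = u + u*J² (m(J, u) = J²*u + u = u*J² + u = u + u*J²)
v = -957 (v = 81 - 1038 = -957)
F(Q, w) = -957
m(-1*2458, 2884)/F(37, -2531) = (2884*(1 + (-1*2458)²))/(-957) = (2884*(1 + (-2458)²))*(-1/957) = (2884*(1 + 6041764))*(-1/957) = (2884*6041765)*(-1/957) = 17424450260*(-1/957) = -17424450260/957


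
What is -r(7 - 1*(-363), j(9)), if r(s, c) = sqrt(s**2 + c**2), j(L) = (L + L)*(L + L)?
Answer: -2*sqrt(60469) ≈ -491.81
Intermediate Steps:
j(L) = 4*L**2 (j(L) = (2*L)*(2*L) = 4*L**2)
r(s, c) = sqrt(c**2 + s**2)
-r(7 - 1*(-363), j(9)) = -sqrt((4*9**2)**2 + (7 - 1*(-363))**2) = -sqrt((4*81)**2 + (7 + 363)**2) = -sqrt(324**2 + 370**2) = -sqrt(104976 + 136900) = -sqrt(241876) = -2*sqrt(60469)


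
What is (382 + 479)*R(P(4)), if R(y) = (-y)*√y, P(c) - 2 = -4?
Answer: 1722*I*√2 ≈ 2435.3*I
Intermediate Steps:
P(c) = -2 (P(c) = 2 - 4 = -2)
R(y) = -y^(3/2)
(382 + 479)*R(P(4)) = (382 + 479)*(-(-2)^(3/2)) = 861*(-(-2)*I*√2) = 861*(2*I*√2) = 1722*I*√2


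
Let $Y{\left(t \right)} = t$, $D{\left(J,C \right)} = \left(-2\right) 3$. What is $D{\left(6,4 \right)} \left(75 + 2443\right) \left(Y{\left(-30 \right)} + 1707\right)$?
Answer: $-25336116$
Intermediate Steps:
$D{\left(J,C \right)} = -6$
$D{\left(6,4 \right)} \left(75 + 2443\right) \left(Y{\left(-30 \right)} + 1707\right) = - 6 \left(75 + 2443\right) \left(-30 + 1707\right) = - 6 \cdot 2518 \cdot 1677 = \left(-6\right) 4222686 = -25336116$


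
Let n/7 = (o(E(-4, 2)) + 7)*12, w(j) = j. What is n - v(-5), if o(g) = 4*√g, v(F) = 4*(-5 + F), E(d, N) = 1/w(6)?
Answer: 628 + 56*√6 ≈ 765.17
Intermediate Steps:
E(d, N) = ⅙ (E(d, N) = 1/6 = ⅙)
v(F) = -20 + 4*F
n = 588 + 56*√6 (n = 7*((4*√(⅙) + 7)*12) = 7*((4*(√6/6) + 7)*12) = 7*((2*√6/3 + 7)*12) = 7*((7 + 2*√6/3)*12) = 7*(84 + 8*√6) = 588 + 56*√6 ≈ 725.17)
n - v(-5) = (588 + 56*√6) - (-20 + 4*(-5)) = (588 + 56*√6) - (-20 - 20) = (588 + 56*√6) - 1*(-40) = (588 + 56*√6) + 40 = 628 + 56*√6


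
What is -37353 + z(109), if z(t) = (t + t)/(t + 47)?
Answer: -2913425/78 ≈ -37352.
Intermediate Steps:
z(t) = 2*t/(47 + t) (z(t) = (2*t)/(47 + t) = 2*t/(47 + t))
-37353 + z(109) = -37353 + 2*109/(47 + 109) = -37353 + 2*109/156 = -37353 + 2*109*(1/156) = -37353 + 109/78 = -2913425/78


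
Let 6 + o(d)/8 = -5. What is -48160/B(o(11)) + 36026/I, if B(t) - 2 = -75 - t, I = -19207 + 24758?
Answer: -53359154/16653 ≈ -3204.2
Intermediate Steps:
o(d) = -88 (o(d) = -48 + 8*(-5) = -48 - 40 = -88)
I = 5551
B(t) = -73 - t (B(t) = 2 + (-75 - t) = -73 - t)
-48160/B(o(11)) + 36026/I = -48160/(-73 - 1*(-88)) + 36026/5551 = -48160/(-73 + 88) + 36026*(1/5551) = -48160/15 + 36026/5551 = -48160*1/15 + 36026/5551 = -9632/3 + 36026/5551 = -53359154/16653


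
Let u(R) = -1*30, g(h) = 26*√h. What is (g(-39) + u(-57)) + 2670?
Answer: 2640 + 26*I*√39 ≈ 2640.0 + 162.37*I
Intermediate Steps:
u(R) = -30
(g(-39) + u(-57)) + 2670 = (26*√(-39) - 30) + 2670 = (26*(I*√39) - 30) + 2670 = (26*I*√39 - 30) + 2670 = (-30 + 26*I*√39) + 2670 = 2640 + 26*I*√39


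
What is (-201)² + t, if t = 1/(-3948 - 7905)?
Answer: 478873052/11853 ≈ 40401.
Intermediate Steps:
t = -1/11853 (t = 1/(-11853) = -1/11853 ≈ -8.4367e-5)
(-201)² + t = (-201)² - 1/11853 = 40401 - 1/11853 = 478873052/11853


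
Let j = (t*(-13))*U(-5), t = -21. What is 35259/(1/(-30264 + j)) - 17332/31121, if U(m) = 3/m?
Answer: -166941415666781/155605 ≈ -1.0729e+9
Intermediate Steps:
j = -819/5 (j = (-21*(-13))*(3/(-5)) = 273*(3*(-⅕)) = 273*(-⅗) = -819/5 ≈ -163.80)
35259/(1/(-30264 + j)) - 17332/31121 = 35259/(1/(-30264 - 819/5)) - 17332/31121 = 35259/(1/(-152139/5)) - 17332*1/31121 = 35259/(-5/152139) - 17332/31121 = 35259*(-152139/5) - 17332/31121 = -5364269001/5 - 17332/31121 = -166941415666781/155605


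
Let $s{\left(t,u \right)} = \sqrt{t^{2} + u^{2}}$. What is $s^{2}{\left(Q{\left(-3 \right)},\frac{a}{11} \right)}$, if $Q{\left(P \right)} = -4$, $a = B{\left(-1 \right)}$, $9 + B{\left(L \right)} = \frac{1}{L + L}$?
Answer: $\frac{8105}{484} \approx 16.746$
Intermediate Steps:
$B{\left(L \right)} = -9 + \frac{1}{2 L}$ ($B{\left(L \right)} = -9 + \frac{1}{L + L} = -9 + \frac{1}{2 L}$)
$a = - \frac{19}{2}$ ($a = -9 + \frac{1}{2 \left(-1\right)} = -9 + \frac{1}{2} \left(-1\right) = -9 - \frac{1}{2} = - \frac{19}{2} \approx -9.5$)
$s^{2}{\left(Q{\left(-3 \right)},\frac{a}{11} \right)} = \left(\sqrt{\left(-4\right)^{2} + \left(- \frac{19}{2 \cdot 11}\right)^{2}}\right)^{2} = \left(\sqrt{16 + \left(\left(- \frac{19}{2}\right) \frac{1}{11}\right)^{2}}\right)^{2} = \left(\sqrt{16 + \left(- \frac{19}{22}\right)^{2}}\right)^{2} = \left(\sqrt{16 + \frac{361}{484}}\right)^{2} = \left(\sqrt{\frac{8105}{484}}\right)^{2} = \left(\frac{\sqrt{8105}}{22}\right)^{2} = \frac{8105}{484}$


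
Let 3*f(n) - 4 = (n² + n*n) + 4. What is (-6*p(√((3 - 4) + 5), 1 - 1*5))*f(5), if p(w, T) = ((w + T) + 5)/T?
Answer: 87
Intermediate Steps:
p(w, T) = (5 + T + w)/T (p(w, T) = ((T + w) + 5)/T = (5 + T + w)/T)
f(n) = 8/3 + 2*n²/3 (f(n) = 4/3 + ((n² + n*n) + 4)/3 = 4/3 + ((n² + n²) + 4)/3 = 4/3 + (2*n² + 4)/3 = 4/3 + (4 + 2*n²)/3 = 4/3 + (4/3 + 2*n²/3) = 8/3 + 2*n²/3)
(-6*p(√((3 - 4) + 5), 1 - 1*5))*f(5) = (-6*(5 + (1 - 1*5) + √((3 - 4) + 5))/(1 - 1*5))*(8/3 + (⅔)*5²) = (-6*(5 + (1 - 5) + √(-1 + 5))/(1 - 5))*(8/3 + (⅔)*25) = (-6*(5 - 4 + √4)/(-4))*(8/3 + 50/3) = -(-3)*(5 - 4 + 2)/2*(58/3) = -(-3)*3/2*(58/3) = -6*(-¾)*(58/3) = (9/2)*(58/3) = 87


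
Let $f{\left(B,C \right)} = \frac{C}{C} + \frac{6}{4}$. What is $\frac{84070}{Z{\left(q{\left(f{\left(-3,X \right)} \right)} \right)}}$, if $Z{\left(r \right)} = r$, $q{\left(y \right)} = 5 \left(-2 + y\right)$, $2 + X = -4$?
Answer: $33628$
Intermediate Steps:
$X = -6$ ($X = -2 - 4 = -6$)
$f{\left(B,C \right)} = \frac{5}{2}$ ($f{\left(B,C \right)} = 1 + 6 \cdot \frac{1}{4} = 1 + \frac{3}{2} = \frac{5}{2}$)
$q{\left(y \right)} = -10 + 5 y$
$\frac{84070}{Z{\left(q{\left(f{\left(-3,X \right)} \right)} \right)}} = \frac{84070}{-10 + 5 \cdot \frac{5}{2}} = \frac{84070}{-10 + \frac{25}{2}} = \frac{84070}{\frac{5}{2}} = 84070 \cdot \frac{2}{5} = 33628$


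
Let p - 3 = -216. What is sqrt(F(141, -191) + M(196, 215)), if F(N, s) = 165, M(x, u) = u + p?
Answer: sqrt(167) ≈ 12.923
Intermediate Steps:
p = -213 (p = 3 - 216 = -213)
M(x, u) = -213 + u (M(x, u) = u - 213 = -213 + u)
sqrt(F(141, -191) + M(196, 215)) = sqrt(165 + (-213 + 215)) = sqrt(165 + 2) = sqrt(167)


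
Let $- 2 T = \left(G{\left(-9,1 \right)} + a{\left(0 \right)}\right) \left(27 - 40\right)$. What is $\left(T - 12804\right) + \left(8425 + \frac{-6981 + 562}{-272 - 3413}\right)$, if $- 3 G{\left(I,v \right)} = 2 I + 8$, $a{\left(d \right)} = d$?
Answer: $- \frac{48151063}{11055} \approx -4355.6$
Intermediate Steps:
$G{\left(I,v \right)} = - \frac{8}{3} - \frac{2 I}{3}$ ($G{\left(I,v \right)} = - \frac{2 I + 8}{3} = - \frac{8 + 2 I}{3} = - \frac{8}{3} - \frac{2 I}{3}$)
$T = \frac{65}{3}$ ($T = - \frac{\left(\left(- \frac{8}{3} - -6\right) + 0\right) \left(27 - 40\right)}{2} = - \frac{\left(\left(- \frac{8}{3} + 6\right) + 0\right) \left(27 - 40\right)}{2} = - \frac{\left(\frac{10}{3} + 0\right) \left(-13\right)}{2} = - \frac{\frac{10}{3} \left(-13\right)}{2} = \left(- \frac{1}{2}\right) \left(- \frac{130}{3}\right) = \frac{65}{3} \approx 21.667$)
$\left(T - 12804\right) + \left(8425 + \frac{-6981 + 562}{-272 - 3413}\right) = \left(\frac{65}{3} - 12804\right) + \left(8425 + \frac{-6981 + 562}{-272 - 3413}\right) = - \frac{38347}{3} + \left(8425 - \frac{6419}{-3685}\right) = - \frac{38347}{3} + \left(8425 - - \frac{6419}{3685}\right) = - \frac{38347}{3} + \left(8425 + \frac{6419}{3685}\right) = - \frac{38347}{3} + \frac{31052544}{3685} = - \frac{48151063}{11055}$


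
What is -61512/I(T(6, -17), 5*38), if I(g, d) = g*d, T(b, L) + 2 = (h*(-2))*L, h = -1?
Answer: 2563/285 ≈ 8.9930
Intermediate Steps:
T(b, L) = -2 + 2*L (T(b, L) = -2 + (-1*(-2))*L = -2 + 2*L)
I(g, d) = d*g
-61512/I(T(6, -17), 5*38) = -61512*1/(190*(-2 + 2*(-17))) = -61512*1/(190*(-2 - 34)) = -61512/(190*(-36)) = -61512/(-6840) = -61512*(-1/6840) = 2563/285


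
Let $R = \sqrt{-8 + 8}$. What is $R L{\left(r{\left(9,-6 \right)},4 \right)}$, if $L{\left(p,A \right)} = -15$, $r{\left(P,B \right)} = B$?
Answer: $0$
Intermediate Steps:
$R = 0$ ($R = \sqrt{0} = 0$)
$R L{\left(r{\left(9,-6 \right)},4 \right)} = 0 \left(-15\right) = 0$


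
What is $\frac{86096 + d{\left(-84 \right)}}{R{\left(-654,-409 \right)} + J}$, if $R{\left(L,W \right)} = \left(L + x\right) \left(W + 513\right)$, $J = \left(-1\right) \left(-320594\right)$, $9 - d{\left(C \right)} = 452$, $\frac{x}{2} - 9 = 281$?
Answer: $\frac{85653}{312898} \approx 0.27374$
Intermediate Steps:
$x = 580$ ($x = 18 + 2 \cdot 281 = 18 + 562 = 580$)
$d{\left(C \right)} = -443$ ($d{\left(C \right)} = 9 - 452 = -443$)
$J = 320594$
$R{\left(L,W \right)} = \left(513 + W\right) \left(580 + L\right)$ ($R{\left(L,W \right)} = \left(L + 580\right) \left(W + 513\right) = \left(580 + L\right) \left(513 + W\right) = \left(513 + W\right) \left(580 + L\right)$)
$\frac{86096 + d{\left(-84 \right)}}{R{\left(-654,-409 \right)} + J} = \frac{86096 - 443}{\left(297540 + 513 \left(-654\right) + 580 \left(-409\right) - -267486\right) + 320594} = \frac{85653}{\left(297540 - 335502 - 237220 + 267486\right) + 320594} = \frac{85653}{-7696 + 320594} = \frac{85653}{312898}$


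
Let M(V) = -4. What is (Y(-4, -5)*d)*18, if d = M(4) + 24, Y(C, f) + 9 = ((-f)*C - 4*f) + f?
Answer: -5040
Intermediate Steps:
Y(C, f) = -9 - 3*f - C*f (Y(C, f) = -9 + (((-f)*C - 4*f) + f) = -9 + ((-C*f - 4*f) + f) = -9 + ((-4*f - C*f) + f) = -9 + (-3*f - C*f) = -9 - 3*f - C*f)
d = 20 (d = -4 + 24 = 20)
(Y(-4, -5)*d)*18 = ((-9 - 3*(-5) - 1*(-4)*(-5))*20)*18 = ((-9 + 15 - 20)*20)*18 = -14*20*18 = -280*18 = -5040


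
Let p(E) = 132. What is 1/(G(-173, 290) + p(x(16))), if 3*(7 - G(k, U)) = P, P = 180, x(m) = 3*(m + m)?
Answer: 1/79 ≈ 0.012658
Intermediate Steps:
x(m) = 6*m (x(m) = 3*(2*m) = 6*m)
G(k, U) = -53 (G(k, U) = 7 - 1/3*180 = 7 - 60 = -53)
1/(G(-173, 290) + p(x(16))) = 1/(-53 + 132) = 1/79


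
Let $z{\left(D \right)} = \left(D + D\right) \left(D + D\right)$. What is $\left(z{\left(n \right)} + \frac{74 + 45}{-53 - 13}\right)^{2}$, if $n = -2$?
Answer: $\frac{877969}{4356} \approx 201.55$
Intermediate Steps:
$z{\left(D \right)} = 4 D^{2}$ ($z{\left(D \right)} = 2 D 2 D = 4 D^{2}$)
$\left(z{\left(n \right)} + \frac{74 + 45}{-53 - 13}\right)^{2} = \left(4 \left(-2\right)^{2} + \frac{74 + 45}{-53 - 13}\right)^{2} = \left(4 \cdot 4 + \frac{119}{-66}\right)^{2} = \left(16 + 119 \left(- \frac{1}{66}\right)\right)^{2} = \left(16 - \frac{119}{66}\right)^{2} = \left(\frac{937}{66}\right)^{2} = \frac{877969}{4356}$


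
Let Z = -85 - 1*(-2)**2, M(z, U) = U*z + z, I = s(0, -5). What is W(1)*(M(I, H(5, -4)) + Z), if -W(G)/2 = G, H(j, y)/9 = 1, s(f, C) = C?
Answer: 278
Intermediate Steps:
H(j, y) = 9 (H(j, y) = 9*1 = 9)
I = -5
M(z, U) = z + U*z
W(G) = -2*G
Z = -89 (Z = -85 - 1*4 = -85 - 4 = -89)
W(1)*(M(I, H(5, -4)) + Z) = (-2*1)*(-5*(1 + 9) - 89) = -2*(-5*10 - 89) = -2*(-50 - 89) = -2*(-139) = 278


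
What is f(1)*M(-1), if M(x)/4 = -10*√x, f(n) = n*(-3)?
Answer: 120*I ≈ 120.0*I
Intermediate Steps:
f(n) = -3*n
M(x) = -40*√x (M(x) = 4*(-10*√x) = -40*√x)
f(1)*M(-1) = (-3*1)*(-40*I) = -(-120)*I = 120*I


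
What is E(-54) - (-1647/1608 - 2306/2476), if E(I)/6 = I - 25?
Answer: -156616781/331784 ≈ -472.04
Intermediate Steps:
E(I) = -150 + 6*I (E(I) = 6*(I - 25) = 6*(-25 + I) = -150 + 6*I)
E(-54) - (-1647/1608 - 2306/2476) = (-150 + 6*(-54)) - (-1647/1608 - 2306/2476) = (-150 - 324) - (-1647*1/1608 - 2306*1/2476) = -474 - (-549/536 - 1153/1238) = -474 - 1*(-648835/331784) = -474 + 648835/331784 = -156616781/331784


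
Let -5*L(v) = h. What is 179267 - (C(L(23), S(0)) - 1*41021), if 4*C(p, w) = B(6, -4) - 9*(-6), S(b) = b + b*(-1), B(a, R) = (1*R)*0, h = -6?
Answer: 440549/2 ≈ 2.2027e+5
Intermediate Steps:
B(a, R) = 0 (B(a, R) = R*0 = 0)
L(v) = 6/5 (L(v) = -1/5*(-6) = 6/5)
S(b) = 0 (S(b) = b - b = 0)
C(p, w) = 27/2 (C(p, w) = (0 - 9*(-6))/4 = (0 + 54)/4 = (1/4)*54 = 27/2)
179267 - (C(L(23), S(0)) - 1*41021) = 179267 - (27/2 - 1*41021) = 179267 - (27/2 - 41021) = 179267 - 1*(-82015/2) = 179267 + 82015/2 = 440549/2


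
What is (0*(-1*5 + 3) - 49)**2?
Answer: 2401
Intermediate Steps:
(0*(-1*5 + 3) - 49)**2 = (0*(-5 + 3) - 49)**2 = (0*(-2) - 49)**2 = (0 - 49)**2 = (-49)**2 = 2401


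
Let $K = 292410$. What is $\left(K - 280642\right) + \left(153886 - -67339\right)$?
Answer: $232993$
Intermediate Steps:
$\left(K - 280642\right) + \left(153886 - -67339\right) = \left(292410 - 280642\right) + \left(153886 - -67339\right) = 11768 + \left(153886 + 67339\right) = 11768 + 221225 = 232993$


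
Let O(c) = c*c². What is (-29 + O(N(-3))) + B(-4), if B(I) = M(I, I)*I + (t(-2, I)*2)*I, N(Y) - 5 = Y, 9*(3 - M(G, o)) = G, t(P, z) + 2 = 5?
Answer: -529/9 ≈ -58.778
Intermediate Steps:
t(P, z) = 3 (t(P, z) = -2 + 5 = 3)
M(G, o) = 3 - G/9
N(Y) = 5 + Y
O(c) = c³
B(I) = 6*I + I*(3 - I/9) (B(I) = (3 - I/9)*I + (3*2)*I = I*(3 - I/9) + 6*I = 6*I + I*(3 - I/9))
(-29 + O(N(-3))) + B(-4) = (-29 + (5 - 3)³) + (⅑)*(-4)*(81 - 1*(-4)) = (-29 + 2³) + (⅑)*(-4)*(81 + 4) = (-29 + 8) + (⅑)*(-4)*85 = -21 - 340/9 = -529/9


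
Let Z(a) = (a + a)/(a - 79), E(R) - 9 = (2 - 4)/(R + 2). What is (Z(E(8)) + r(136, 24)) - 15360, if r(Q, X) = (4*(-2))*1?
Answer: -5394256/351 ≈ -15368.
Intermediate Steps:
r(Q, X) = -8 (r(Q, X) = -8*1 = -8)
E(R) = 9 - 2/(2 + R) (E(R) = 9 + (2 - 4)/(R + 2) = 9 - 2/(2 + R))
Z(a) = 2*a/(-79 + a) (Z(a) = (2*a)/(-79 + a) = 2*a/(-79 + a))
(Z(E(8)) + r(136, 24)) - 15360 = (2*((16 + 9*8)/(2 + 8))/(-79 + (16 + 9*8)/(2 + 8)) - 8) - 15360 = (2*((16 + 72)/10)/(-79 + (16 + 72)/10) - 8) - 15360 = (2*((⅒)*88)/(-79 + (⅒)*88) - 8) - 15360 = (2*(44/5)/(-79 + 44/5) - 8) - 15360 = (2*(44/5)/(-351/5) - 8) - 15360 = (2*(44/5)*(-5/351) - 8) - 15360 = (-88/351 - 8) - 15360 = -2896/351 - 15360 = -5394256/351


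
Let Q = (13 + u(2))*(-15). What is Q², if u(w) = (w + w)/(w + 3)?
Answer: 42849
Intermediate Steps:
u(w) = 2*w/(3 + w) (u(w) = (2*w)/(3 + w) = 2*w/(3 + w))
Q = -207 (Q = (13 + 2*2/(3 + 2))*(-15) = (13 + 2*2/5)*(-15) = (13 + 2*2*(⅕))*(-15) = (13 + ⅘)*(-15) = (69/5)*(-15) = -207)
Q² = (-207)² = 42849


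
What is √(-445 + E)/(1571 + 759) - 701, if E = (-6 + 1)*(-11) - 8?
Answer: -701 + I*√398/2330 ≈ -701.0 + 0.0085622*I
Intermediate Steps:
E = 47 (E = -5*(-11) - 8 = 55 - 8 = 47)
√(-445 + E)/(1571 + 759) - 701 = √(-445 + 47)/(1571 + 759) - 701 = √(-398)/2330 - 701 = (I*√398)*(1/2330) - 701 = I*√398/2330 - 701 = -701 + I*√398/2330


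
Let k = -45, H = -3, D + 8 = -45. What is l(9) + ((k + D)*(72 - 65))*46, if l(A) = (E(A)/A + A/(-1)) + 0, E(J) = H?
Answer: -94696/3 ≈ -31565.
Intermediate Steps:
D = -53 (D = -8 - 45 = -53)
E(J) = -3
l(A) = -A - 3/A (l(A) = (-3/A + A/(-1)) + 0 = (-3/A + A*(-1)) + 0 = (-3/A - A) + 0 = (-A - 3/A) + 0 = -A - 3/A)
l(9) + ((k + D)*(72 - 65))*46 = (-1*9 - 3/9) + ((-45 - 53)*(72 - 65))*46 = (-9 - 3*⅑) - 98*7*46 = (-9 - ⅓) - 686*46 = -28/3 - 31556 = -94696/3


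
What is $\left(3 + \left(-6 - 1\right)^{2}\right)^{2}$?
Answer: $2704$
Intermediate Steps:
$\left(3 + \left(-6 - 1\right)^{2}\right)^{2} = \left(3 + \left(-7\right)^{2}\right)^{2} = \left(3 + 49\right)^{2} = 52^{2} = 2704$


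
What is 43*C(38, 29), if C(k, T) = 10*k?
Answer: 16340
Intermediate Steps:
43*C(38, 29) = 43*(10*38) = 43*380 = 16340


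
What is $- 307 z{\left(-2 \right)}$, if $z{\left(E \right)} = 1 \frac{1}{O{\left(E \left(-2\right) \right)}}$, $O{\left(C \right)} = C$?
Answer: $- \frac{307}{4} \approx -76.75$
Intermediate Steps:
$z{\left(E \right)} = - \frac{1}{2 E}$ ($z{\left(E \right)} = 1 \frac{1}{E \left(-2\right)} = 1 \frac{1}{\left(-2\right) E} = 1 \left(- \frac{1}{2 E}\right) = - \frac{1}{2 E}$)
$- 307 z{\left(-2 \right)} = - 307 \left(- \frac{1}{2 \left(-2\right)}\right) = - 307 \left(\left(- \frac{1}{2}\right) \left(- \frac{1}{2}\right)\right) = \left(-307\right) \frac{1}{4} = - \frac{307}{4}$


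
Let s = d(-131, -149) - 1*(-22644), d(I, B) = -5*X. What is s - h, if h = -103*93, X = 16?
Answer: 32143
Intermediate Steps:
d(I, B) = -80 (d(I, B) = -5*16 = -80)
s = 22564 (s = -80 - 1*(-22644) = -80 + 22644 = 22564)
h = -9579
s - h = 22564 - 1*(-9579) = 22564 + 9579 = 32143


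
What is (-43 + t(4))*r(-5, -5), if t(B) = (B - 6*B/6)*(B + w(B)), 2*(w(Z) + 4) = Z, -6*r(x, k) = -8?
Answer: -172/3 ≈ -57.333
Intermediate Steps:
r(x, k) = 4/3 (r(x, k) = -⅙*(-8) = 4/3)
w(Z) = -4 + Z/2
t(B) = 0 (t(B) = (B - 6*B/6)*(B + (-4 + B/2)) = (B - 6*B*(⅙))*(-4 + 3*B/2) = (B - B)*(-4 + 3*B/2) = 0*(-4 + 3*B/2) = 0)
(-43 + t(4))*r(-5, -5) = (-43 + 0)*(4/3) = -43*4/3 = -172/3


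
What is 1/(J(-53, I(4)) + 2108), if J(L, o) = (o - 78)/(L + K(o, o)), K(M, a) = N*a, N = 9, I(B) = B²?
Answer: 91/191766 ≈ 0.00047454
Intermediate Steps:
K(M, a) = 9*a
J(L, o) = (-78 + o)/(L + 9*o) (J(L, o) = (o - 78)/(L + 9*o) = (-78 + o)/(L + 9*o))
1/(J(-53, I(4)) + 2108) = 1/((-78 + 4²)/(-53 + 9*4²) + 2108) = 1/((-78 + 16)/(-53 + 9*16) + 2108) = 1/(-62/(-53 + 144) + 2108) = 1/(-62/91 + 2108) = 1/(191766/91) = 91/191766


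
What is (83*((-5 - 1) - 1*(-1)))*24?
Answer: -9960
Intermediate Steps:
(83*((-5 - 1) - 1*(-1)))*24 = (83*(-6 + 1))*24 = (83*(-5))*24 = -415*24 = -9960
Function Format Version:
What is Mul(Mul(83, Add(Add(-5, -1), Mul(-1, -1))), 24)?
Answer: -9960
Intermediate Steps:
Mul(Mul(83, Add(Add(-5, -1), Mul(-1, -1))), 24) = Mul(Mul(83, Add(-6, 1)), 24) = Mul(Mul(83, -5), 24) = Mul(-415, 24) = -9960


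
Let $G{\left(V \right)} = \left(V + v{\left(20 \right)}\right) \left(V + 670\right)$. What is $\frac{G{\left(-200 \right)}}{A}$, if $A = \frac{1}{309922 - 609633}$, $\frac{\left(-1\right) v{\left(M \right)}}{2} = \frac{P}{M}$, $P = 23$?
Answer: $28496821591$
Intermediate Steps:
$v{\left(M \right)} = - \frac{46}{M}$ ($v{\left(M \right)} = - 2 \frac{23}{M} = - \frac{46}{M}$)
$A = - \frac{1}{299711}$ ($A = \frac{1}{-299711} = - \frac{1}{299711} \approx -3.3365 \cdot 10^{-6}$)
$G{\left(V \right)} = \left(670 + V\right) \left(- \frac{23}{10} + V\right)$ ($G{\left(V \right)} = \left(V - \frac{46}{20}\right) \left(V + 670\right) = \left(V - \frac{23}{10}\right) \left(670 + V\right) = \left(- \frac{23}{10} + V\right) \left(670 + V\right) = \left(670 + V\right) \left(- \frac{23}{10} + V\right)$)
$\frac{G{\left(-200 \right)}}{A} = \frac{-1541 + \left(-200\right)^{2} + \frac{6677}{10} \left(-200\right)}{- \frac{1}{299711}} = \left(-1541 + 40000 - 133540\right) \left(-299711\right) = \left(-95081\right) \left(-299711\right) = 28496821591$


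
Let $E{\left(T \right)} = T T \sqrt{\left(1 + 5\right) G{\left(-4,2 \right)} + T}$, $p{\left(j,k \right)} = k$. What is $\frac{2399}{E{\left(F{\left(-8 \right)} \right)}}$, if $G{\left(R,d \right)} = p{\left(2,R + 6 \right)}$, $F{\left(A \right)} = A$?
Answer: $\frac{2399}{128} \approx 18.742$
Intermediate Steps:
$G{\left(R,d \right)} = 6 + R$ ($G{\left(R,d \right)} = R + 6 = 6 + R$)
$E{\left(T \right)} = T^{2} \sqrt{12 + T}$ ($E{\left(T \right)} = T T \sqrt{\left(1 + 5\right) \left(6 - 4\right) + T} = T^{2} \sqrt{6 \cdot 2 + T} = T^{2} \sqrt{12 + T}$)
$\frac{2399}{E{\left(F{\left(-8 \right)} \right)}} = \frac{2399}{\left(-8\right)^{2} \sqrt{12 - 8}} = \frac{2399}{64 \sqrt{4}} = \frac{2399}{64 \cdot 2} = \frac{2399}{128}$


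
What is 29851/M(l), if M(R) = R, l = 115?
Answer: 29851/115 ≈ 259.57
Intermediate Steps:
29851/M(l) = 29851/115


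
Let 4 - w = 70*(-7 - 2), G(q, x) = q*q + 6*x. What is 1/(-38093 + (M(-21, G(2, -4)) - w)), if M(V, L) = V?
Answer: -1/38748 ≈ -2.5808e-5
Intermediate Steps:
G(q, x) = q² + 6*x
w = 634 (w = 4 - 70*(-7 - 2) = 4 - 70*(-9) = 4 - 1*(-630) = 4 + 630 = 634)
1/(-38093 + (M(-21, G(2, -4)) - w)) = 1/(-38093 + (-21 - 1*634)) = 1/(-38093 + (-21 - 634)) = 1/(-38093 - 655) = 1/(-38748) = -1/38748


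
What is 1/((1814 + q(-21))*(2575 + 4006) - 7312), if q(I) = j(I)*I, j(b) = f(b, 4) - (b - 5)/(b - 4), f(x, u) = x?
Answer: 25/374414301 ≈ 6.6771e-8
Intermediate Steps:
j(b) = b - (-5 + b)/(-4 + b) (j(b) = b - (b - 5)/(b - 4) = b - (-5 + b)/(-4 + b))
q(I) = I*(5 + I² - 5*I)/(-4 + I) (q(I) = ((5 + I² - 5*I)/(-4 + I))*I = I*(5 + I² - 5*I)/(-4 + I))
1/((1814 + q(-21))*(2575 + 4006) - 7312) = 1/((1814 - 21*(5 + (-21)² - 5*(-21))/(-4 - 21))*(2575 + 4006) - 7312) = 1/((1814 - 21*(5 + 441 + 105)/(-25))*6581 - 7312) = 1/((1814 - 21*(-1/25)*551)*6581 - 7312) = 1/((1814 + 11571/25)*6581 - 7312) = 1/((56921/25)*6581 - 7312) = 1/(374597101/25 - 7312) = 1/(374414301/25) = 25/374414301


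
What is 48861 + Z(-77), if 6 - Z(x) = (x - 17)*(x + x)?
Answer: 34391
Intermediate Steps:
Z(x) = 6 - 2*x*(-17 + x) (Z(x) = 6 - (x - 17)*(x + x) = 6 - (-17 + x)*2*x = 6 - 2*x*(-17 + x))
48861 + Z(-77) = 48861 + (6 - 2*(-77)² + 34*(-77)) = 48861 + (6 - 2*5929 - 2618) = 48861 + (6 - 11858 - 2618) = 48861 - 14470 = 34391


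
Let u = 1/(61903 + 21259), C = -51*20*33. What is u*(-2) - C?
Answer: 1399616459/41581 ≈ 33660.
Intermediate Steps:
C = -33660 (C = -1020*33 = -33660)
u = 1/83162 ≈ 1.2025e-5
u*(-2) - C = (1/83162)*(-2) - 1*(-33660) = -1/41581 + 33660 = 1399616459/41581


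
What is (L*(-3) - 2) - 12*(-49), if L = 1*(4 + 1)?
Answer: 571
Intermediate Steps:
L = 5 (L = 1*5 = 5)
(L*(-3) - 2) - 12*(-49) = (5*(-3) - 2) - 12*(-49) = (-15 - 2) + 588 = -17 + 588 = 571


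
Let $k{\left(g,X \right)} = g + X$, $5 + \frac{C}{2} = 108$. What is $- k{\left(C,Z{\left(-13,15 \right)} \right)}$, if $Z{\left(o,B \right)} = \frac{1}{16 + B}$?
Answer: $- \frac{6387}{31} \approx -206.03$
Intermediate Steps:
$C = 206$ ($C = -10 + 2 \cdot 108 = -10 + 216 = 206$)
$k{\left(g,X \right)} = X + g$
$- k{\left(C,Z{\left(-13,15 \right)} \right)} = - (\frac{1}{16 + 15} + 206) = - (\frac{1}{31} + 206) = \left(-1\right) \frac{6387}{31} = - \frac{6387}{31}$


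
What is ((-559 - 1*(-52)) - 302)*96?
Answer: -77664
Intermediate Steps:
((-559 - 1*(-52)) - 302)*96 = ((-559 + 52) - 302)*96 = (-507 - 302)*96 = -809*96 = -77664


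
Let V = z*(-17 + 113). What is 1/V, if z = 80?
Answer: 1/7680 ≈ 0.00013021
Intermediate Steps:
V = 7680 (V = 80*(-17 + 113) = 80*96 = 7680)
1/V = 1/7680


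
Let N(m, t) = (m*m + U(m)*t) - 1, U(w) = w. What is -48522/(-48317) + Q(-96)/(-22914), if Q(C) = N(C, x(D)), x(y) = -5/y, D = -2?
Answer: 35694107/58270302 ≈ 0.61256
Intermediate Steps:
N(m, t) = -1 + m**2 + m*t (N(m, t) = (m*m + m*t) - 1 = (m**2 + m*t) - 1 = -1 + m**2 + m*t)
Q(C) = -1 + C**2 + 5*C/2 (Q(C) = -1 + C**2 + C*(-5/(-2)) = -1 + C**2 + C*(-5*(-1/2)) = -1 + C**2 + C*(5/2) = -1 + C**2 + 5*C/2)
-48522/(-48317) + Q(-96)/(-22914) = -48522/(-48317) + (-1 + (-96)**2 + (5/2)*(-96))/(-22914) = -48522*(-1/48317) + (-1 + 9216 - 240)*(-1/22914) = 48522/48317 + 8975*(-1/22914) = 48522/48317 - 8975/22914 = 35694107/58270302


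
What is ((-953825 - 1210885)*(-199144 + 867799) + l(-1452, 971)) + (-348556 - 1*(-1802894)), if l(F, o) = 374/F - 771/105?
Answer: -3343592661762277/2310 ≈ -1.4474e+12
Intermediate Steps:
l(F, o) = -257/35 + 374/F (l(F, o) = 374/F - 771*1/105 = 374/F - 257/35 = -257/35 + 374/F)
((-953825 - 1210885)*(-199144 + 867799) + l(-1452, 971)) + (-348556 - 1*(-1802894)) = ((-953825 - 1210885)*(-199144 + 867799) + (-257/35 + 374/(-1452))) + (-348556 - 1*(-1802894)) = (-2164710*668655 + (-257/35 + 374*(-1/1452))) + (-348556 + 1802894) = (-1447444165050 + (-257/35 - 17/66)) + 1454338 = (-1447444165050 - 17557/2310) + 1454338 = -3343596021283057/2310 + 1454338 = -3343592661762277/2310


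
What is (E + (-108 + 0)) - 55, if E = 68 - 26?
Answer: -121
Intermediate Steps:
E = 42
(E + (-108 + 0)) - 55 = (42 + (-108 + 0)) - 55 = (42 - 108) - 55 = -66 - 55 = -121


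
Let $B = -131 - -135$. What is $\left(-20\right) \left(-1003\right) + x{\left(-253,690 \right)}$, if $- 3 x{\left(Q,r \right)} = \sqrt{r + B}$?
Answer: $20060 - \frac{\sqrt{694}}{3} \approx 20051.0$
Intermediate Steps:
$B = 4$ ($B = -131 + 135 = 4$)
$x{\left(Q,r \right)} = - \frac{\sqrt{4 + r}}{3}$ ($x{\left(Q,r \right)} = - \frac{\sqrt{r + 4}}{3} = - \frac{\sqrt{4 + r}}{3}$)
$\left(-20\right) \left(-1003\right) + x{\left(-253,690 \right)} = \left(-20\right) \left(-1003\right) - \frac{\sqrt{4 + 690}}{3} = 20060 - \frac{\sqrt{694}}{3}$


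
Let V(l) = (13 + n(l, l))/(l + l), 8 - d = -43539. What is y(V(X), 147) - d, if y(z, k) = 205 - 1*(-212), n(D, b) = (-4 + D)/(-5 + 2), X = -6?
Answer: -43130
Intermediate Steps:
d = 43547 (d = 8 - 1*(-43539) = 8 + 43539 = 43547)
n(D, b) = 4/3 - D/3 (n(D, b) = (-4 + D)/(-3) = (-4 + D)*(-1/3) = 4/3 - D/3)
V(l) = (43/3 - l/3)/(2*l) (V(l) = (13 + (4/3 - l/3))/(l + l) = (43/3 - l/3)/((2*l)) = (43/3 - l/3)*(1/(2*l)) = (43/3 - l/3)/(2*l))
y(z, k) = 417 (y(z, k) = 205 + 212 = 417)
y(V(X), 147) - d = 417 - 1*43547 = 417 - 43547 = -43130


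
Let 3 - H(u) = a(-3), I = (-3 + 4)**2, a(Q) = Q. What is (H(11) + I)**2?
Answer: 49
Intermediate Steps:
I = 1 (I = 1**2 = 1)
H(u) = 6 (H(u) = 3 - 1*(-3) = 3 + 3 = 6)
(H(11) + I)**2 = (6 + 1)**2 = 7**2 = 49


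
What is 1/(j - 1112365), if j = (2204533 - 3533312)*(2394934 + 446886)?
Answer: -1/3776151850145 ≈ -2.6482e-13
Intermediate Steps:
j = -3776150737780 (j = -1328779*2841820 = -3776150737780)
1/(j - 1112365) = 1/(-3776150737780 - 1112365) = 1/(-3776151850145) = -1/3776151850145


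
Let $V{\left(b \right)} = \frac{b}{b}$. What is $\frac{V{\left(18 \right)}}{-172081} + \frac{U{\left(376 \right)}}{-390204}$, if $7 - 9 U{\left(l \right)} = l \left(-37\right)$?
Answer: $- \frac{2398707275}{604320250716} \approx -0.0039693$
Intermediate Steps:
$U{\left(l \right)} = \frac{7}{9} + \frac{37 l}{9}$ ($U{\left(l \right)} = \frac{7}{9} - \frac{l \left(-37\right)}{9} = \frac{7}{9} - \frac{\left(-37\right) l}{9} = \frac{7}{9} + \frac{37 l}{9}$)
$V{\left(b \right)} = 1$
$\frac{V{\left(18 \right)}}{-172081} + \frac{U{\left(376 \right)}}{-390204} = 1 \frac{1}{-172081} + \frac{\frac{7}{9} + \frac{37}{9} \cdot 376}{-390204} = 1 \left(- \frac{1}{172081}\right) + \left(\frac{7}{9} + \frac{13912}{9}\right) \left(- \frac{1}{390204}\right) = - \frac{1}{172081} + \frac{13919}{9} \left(- \frac{1}{390204}\right) = - \frac{1}{172081} - \frac{13919}{3511836} = - \frac{2398707275}{604320250716}$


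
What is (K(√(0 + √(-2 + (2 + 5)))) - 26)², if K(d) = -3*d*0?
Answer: 676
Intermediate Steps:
K(d) = 0
(K(√(0 + √(-2 + (2 + 5)))) - 26)² = (0 - 26)² = (-26)² = 676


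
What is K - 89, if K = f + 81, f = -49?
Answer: -57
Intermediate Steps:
K = 32 (K = -49 + 81 = 32)
K - 89 = 32 - 89 = -57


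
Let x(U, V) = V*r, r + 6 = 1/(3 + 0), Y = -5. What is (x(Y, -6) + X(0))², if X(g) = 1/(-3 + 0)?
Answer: 10201/9 ≈ 1133.4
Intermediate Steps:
r = -17/3 (r = -6 + 1/(3 + 0) = -6 + 1/3 = -6 + ⅓ = -17/3 ≈ -5.6667)
x(U, V) = -17*V/3 (x(U, V) = V*(-17/3) = -17*V/3)
X(g) = -⅓ (X(g) = 1/(-3) = -⅓)
(x(Y, -6) + X(0))² = (-17/3*(-6) - ⅓)² = (34 - ⅓)² = (101/3)² = 10201/9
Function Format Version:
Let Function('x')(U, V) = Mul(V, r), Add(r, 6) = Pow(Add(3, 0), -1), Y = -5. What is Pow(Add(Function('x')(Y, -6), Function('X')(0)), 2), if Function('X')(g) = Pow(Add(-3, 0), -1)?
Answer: Rational(10201, 9) ≈ 1133.4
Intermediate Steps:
r = Rational(-17, 3) (r = Add(-6, Pow(Add(3, 0), -1)) = Add(-6, Pow(3, -1)) = Add(-6, Rational(1, 3)) = Rational(-17, 3) ≈ -5.6667)
Function('x')(U, V) = Mul(Rational(-17, 3), V) (Function('x')(U, V) = Mul(V, Rational(-17, 3)) = Mul(Rational(-17, 3), V))
Function('X')(g) = Rational(-1, 3) (Function('X')(g) = Pow(-3, -1) = Rational(-1, 3))
Pow(Add(Function('x')(Y, -6), Function('X')(0)), 2) = Pow(Add(Mul(Rational(-17, 3), -6), Rational(-1, 3)), 2) = Pow(Add(34, Rational(-1, 3)), 2) = Pow(Rational(101, 3), 2) = Rational(10201, 9)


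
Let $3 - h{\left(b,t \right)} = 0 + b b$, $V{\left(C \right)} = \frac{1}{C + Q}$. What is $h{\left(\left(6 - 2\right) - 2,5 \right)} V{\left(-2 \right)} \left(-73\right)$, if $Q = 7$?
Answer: $\frac{73}{5} \approx 14.6$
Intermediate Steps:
$V{\left(C \right)} = \frac{1}{7 + C}$ ($V{\left(C \right)} = \frac{1}{C + 7} = \frac{1}{7 + C}$)
$h{\left(b,t \right)} = 3 - b^{2}$ ($h{\left(b,t \right)} = 3 - \left(0 + b b\right) = 3 - \left(0 + b^{2}\right) = 3 - b^{2}$)
$h{\left(\left(6 - 2\right) - 2,5 \right)} V{\left(-2 \right)} \left(-73\right) = \frac{3 - \left(\left(6 - 2\right) - 2\right)^{2}}{7 - 2} \left(-73\right) = \frac{3 - \left(4 - 2\right)^{2}}{5} \left(-73\right) = \left(3 - 2^{2}\right) \frac{1}{5} \left(-73\right) = \left(3 - 4\right) \frac{1}{5} \left(-73\right) = \left(-1\right) \frac{1}{5} \left(-73\right) = \left(- \frac{1}{5}\right) \left(-73\right) = \frac{73}{5}$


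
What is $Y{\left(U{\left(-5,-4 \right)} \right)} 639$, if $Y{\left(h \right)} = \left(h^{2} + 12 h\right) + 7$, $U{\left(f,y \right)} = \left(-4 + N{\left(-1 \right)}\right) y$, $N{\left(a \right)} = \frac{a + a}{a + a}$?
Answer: $188505$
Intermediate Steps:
$N{\left(a \right)} = 1$ ($N{\left(a \right)} = \frac{2 a}{2 a} = 2 a \frac{1}{2 a} = 1$)
$U{\left(f,y \right)} = - 3 y$ ($U{\left(f,y \right)} = \left(-4 + 1\right) y = - 3 y$)
$Y{\left(h \right)} = 7 + h^{2} + 12 h$
$Y{\left(U{\left(-5,-4 \right)} \right)} 639 = \left(7 + \left(\left(-3\right) \left(-4\right)\right)^{2} + 12 \left(\left(-3\right) \left(-4\right)\right)\right) 639 = \left(7 + 12^{2} + 12 \cdot 12\right) 639 = \left(7 + 144 + 144\right) 639 = 295 \cdot 639 = 188505$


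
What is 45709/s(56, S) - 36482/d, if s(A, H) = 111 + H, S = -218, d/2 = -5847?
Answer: -265308736/625629 ≈ -424.07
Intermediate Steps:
d = -11694 (d = 2*(-5847) = -11694)
45709/s(56, S) - 36482/d = 45709/(111 - 218) - 36482/(-11694) = 45709/(-107) - 36482*(-1/11694) = 45709*(-1/107) + 18241/5847 = -45709/107 + 18241/5847 = -265308736/625629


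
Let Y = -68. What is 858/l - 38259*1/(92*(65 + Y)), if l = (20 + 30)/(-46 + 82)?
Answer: 1739673/2300 ≈ 756.38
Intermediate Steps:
l = 25/18 (l = 50/36 = 50*(1/36) = 25/18 ≈ 1.3889)
858/l - 38259*1/(92*(65 + Y)) = 858/(25/18) - 38259*1/(92*(65 - 68)) = 858*(18/25) - 38259/(92*(-3)) = 15444/25 - 38259/(-276) = 15444/25 - 38259*(-1/276) = 15444/25 + 12753/92 = 1739673/2300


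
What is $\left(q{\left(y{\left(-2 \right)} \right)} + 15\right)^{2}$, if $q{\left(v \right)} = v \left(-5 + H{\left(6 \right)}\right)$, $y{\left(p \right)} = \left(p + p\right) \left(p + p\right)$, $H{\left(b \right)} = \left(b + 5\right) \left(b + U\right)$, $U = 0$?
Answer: $982081$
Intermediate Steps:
$H{\left(b \right)} = b \left(5 + b\right)$ ($H{\left(b \right)} = \left(b + 5\right) \left(b + 0\right) = \left(5 + b\right) b = b \left(5 + b\right)$)
$y{\left(p \right)} = 4 p^{2}$ ($y{\left(p \right)} = 2 p 2 p = 4 p^{2}$)
$q{\left(v \right)} = 61 v$ ($q{\left(v \right)} = v \left(-5 + 6 \left(5 + 6\right)\right) = v \left(-5 + 6 \cdot 11\right) = v \left(-5 + 66\right) = v 61 = 61 v$)
$\left(q{\left(y{\left(-2 \right)} \right)} + 15\right)^{2} = \left(61 \cdot 4 \left(-2\right)^{2} + 15\right)^{2} = \left(61 \cdot 4 \cdot 4 + 15\right)^{2} = \left(61 \cdot 16 + 15\right)^{2} = \left(976 + 15\right)^{2} = 991^{2} = 982081$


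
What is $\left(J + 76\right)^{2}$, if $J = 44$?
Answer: $14400$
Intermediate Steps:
$\left(J + 76\right)^{2} = \left(44 + 76\right)^{2} = 120^{2} = 14400$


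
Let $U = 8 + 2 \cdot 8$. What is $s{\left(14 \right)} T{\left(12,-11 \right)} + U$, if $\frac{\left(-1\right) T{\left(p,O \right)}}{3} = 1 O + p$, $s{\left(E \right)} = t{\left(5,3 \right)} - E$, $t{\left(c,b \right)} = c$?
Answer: $51$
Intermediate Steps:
$U = 24$ ($U = 8 + 16 = 24$)
$s{\left(E \right)} = 5 - E$
$T{\left(p,O \right)} = - 3 O - 3 p$ ($T{\left(p,O \right)} = - 3 \left(1 O + p\right) = - 3 \left(O + p\right) = - 3 O - 3 p$)
$s{\left(14 \right)} T{\left(12,-11 \right)} + U = \left(5 - 14\right) \left(\left(-3\right) \left(-11\right) - 36\right) + 24 = \left(5 - 14\right) \left(33 - 36\right) + 24 = \left(-9\right) \left(-3\right) + 24 = 27 + 24 = 51$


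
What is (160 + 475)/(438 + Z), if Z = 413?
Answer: 635/851 ≈ 0.74618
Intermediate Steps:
(160 + 475)/(438 + Z) = (160 + 475)/(438 + 413) = 635/851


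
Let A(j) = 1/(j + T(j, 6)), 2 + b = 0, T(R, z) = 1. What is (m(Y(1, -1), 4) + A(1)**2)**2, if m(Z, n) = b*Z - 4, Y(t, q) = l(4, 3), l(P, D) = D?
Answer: 1521/16 ≈ 95.063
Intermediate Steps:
b = -2 (b = -2 + 0 = -2)
Y(t, q) = 3
A(j) = 1/(1 + j) (A(j) = 1/(j + 1) = 1/(1 + j))
m(Z, n) = -4 - 2*Z (m(Z, n) = -2*Z - 4 = -4 - 2*Z)
(m(Y(1, -1), 4) + A(1)**2)**2 = ((-4 - 2*3) + (1/(1 + 1))**2)**2 = ((-4 - 6) + (1/2)**2)**2 = (-10 + (1/2)**2)**2 = (-10 + 1/4)**2 = (-39/4)**2 = 1521/16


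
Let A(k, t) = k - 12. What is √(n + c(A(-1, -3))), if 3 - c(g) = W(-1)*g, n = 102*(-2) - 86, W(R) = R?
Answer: 10*I*√3 ≈ 17.32*I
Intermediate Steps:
A(k, t) = -12 + k
n = -290 (n = -204 - 86 = -290)
c(g) = 3 + g (c(g) = 3 - (-1)*g = 3 + g)
√(n + c(A(-1, -3))) = √(-290 + (3 + (-12 - 1))) = √(-290 + (3 - 13)) = √(-290 - 10) = √(-300) = 10*I*√3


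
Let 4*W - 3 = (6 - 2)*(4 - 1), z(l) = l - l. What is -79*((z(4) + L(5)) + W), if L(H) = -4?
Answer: 79/4 ≈ 19.750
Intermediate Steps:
z(l) = 0
W = 15/4 (W = ¾ + ((6 - 2)*(4 - 1))/4 = ¾ + (4*3)/4 = ¾ + (¼)*12 = ¾ + 3 = 15/4 ≈ 3.7500)
-79*((z(4) + L(5)) + W) = -79*((0 - 4) + 15/4) = -79*(-4 + 15/4) = -79*(-¼) = 79/4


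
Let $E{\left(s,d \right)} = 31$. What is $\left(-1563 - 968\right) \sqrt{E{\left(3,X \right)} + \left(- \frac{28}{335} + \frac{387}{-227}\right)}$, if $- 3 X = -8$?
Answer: $- \frac{2531 \sqrt{168925906730}}{76045} \approx -13679.0$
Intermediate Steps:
$X = \frac{8}{3}$ ($X = \left(- \frac{1}{3}\right) \left(-8\right) = \frac{8}{3} \approx 2.6667$)
$\left(-1563 - 968\right) \sqrt{E{\left(3,X \right)} + \left(- \frac{28}{335} + \frac{387}{-227}\right)} = \left(-1563 - 968\right) \sqrt{31 + \left(- \frac{28}{335} + \frac{387}{-227}\right)} = \left(-1563 - 968\right) \sqrt{31 + \left(\left(-28\right) \frac{1}{335} + 387 \left(- \frac{1}{227}\right)\right)} = - 2531 \sqrt{31 - \frac{136001}{76045}} = - 2531 \sqrt{\frac{2221394}{76045}} = - 2531 \frac{\sqrt{168925906730}}{76045} = - \frac{2531 \sqrt{168925906730}}{76045}$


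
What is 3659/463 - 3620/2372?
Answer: 1750772/274559 ≈ 6.3767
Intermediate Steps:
3659/463 - 3620/2372 = 3659*(1/463) - 3620*1/2372 = 3659/463 - 905/593 = 1750772/274559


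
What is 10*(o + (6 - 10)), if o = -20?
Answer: -240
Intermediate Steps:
10*(o + (6 - 10)) = 10*(-20 + (6 - 10)) = 10*(-20 - 4) = 10*(-24) = -240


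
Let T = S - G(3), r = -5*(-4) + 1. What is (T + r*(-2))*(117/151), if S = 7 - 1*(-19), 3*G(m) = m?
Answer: -1989/151 ≈ -13.172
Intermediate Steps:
G(m) = m/3
r = 21 (r = 20 + 1 = 21)
S = 26 (S = 7 + 19 = 26)
T = 25 (T = 26 - 3/3 = 26 - 1*1 = 26 - 1 = 25)
(T + r*(-2))*(117/151) = (25 + 21*(-2))*(117/151) = (25 - 42)*(117*(1/151)) = -17*117/151 = -1989/151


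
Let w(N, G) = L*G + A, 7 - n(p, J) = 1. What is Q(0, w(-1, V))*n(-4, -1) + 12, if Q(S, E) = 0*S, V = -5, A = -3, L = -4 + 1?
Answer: 12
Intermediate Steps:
L = -3
n(p, J) = 6 (n(p, J) = 7 - 1*1 = 7 - 1 = 6)
w(N, G) = -3 - 3*G (w(N, G) = -3*G - 3 = -3 - 3*G)
Q(S, E) = 0
Q(0, w(-1, V))*n(-4, -1) + 12 = 0*6 + 12 = 0 + 12 = 12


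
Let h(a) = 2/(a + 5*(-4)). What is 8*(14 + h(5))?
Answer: 1664/15 ≈ 110.93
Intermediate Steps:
h(a) = 2/(-20 + a) (h(a) = 2/(a - 20) = 2/(-20 + a))
8*(14 + h(5)) = 8*(14 + 2/(-20 + 5)) = 8*(14 + 2/(-15)) = 8*(14 + 2*(-1/15)) = 8*(14 - 2/15) = 8*(208/15) = 1664/15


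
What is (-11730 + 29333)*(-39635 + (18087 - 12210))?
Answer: -594242074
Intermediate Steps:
(-11730 + 29333)*(-39635 + (18087 - 12210)) = 17603*(-39635 + 5877) = 17603*(-33758) = -594242074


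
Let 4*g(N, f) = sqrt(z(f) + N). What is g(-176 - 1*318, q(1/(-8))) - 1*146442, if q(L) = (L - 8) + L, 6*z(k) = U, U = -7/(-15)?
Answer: -146442 + I*sqrt(444530)/120 ≈ -1.4644e+5 + 5.5561*I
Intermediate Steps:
U = 7/15 (U = -7*(-1/15) = 7/15 ≈ 0.46667)
z(k) = 7/90 (z(k) = (1/6)*(7/15) = 7/90)
q(L) = -8 + 2*L (q(L) = (-8 + L) + L = -8 + 2*L)
g(N, f) = sqrt(7/90 + N)/4
g(-176 - 1*318, q(1/(-8))) - 1*146442 = sqrt(70 + 900*(-176 - 1*318))/120 - 1*146442 = sqrt(70 + 900*(-176 - 318))/120 - 146442 = sqrt(70 + 900*(-494))/120 - 146442 = sqrt(70 - 444600)/120 - 146442 = sqrt(-444530)/120 - 146442 = (I*sqrt(444530))/120 - 146442 = I*sqrt(444530)/120 - 146442 = -146442 + I*sqrt(444530)/120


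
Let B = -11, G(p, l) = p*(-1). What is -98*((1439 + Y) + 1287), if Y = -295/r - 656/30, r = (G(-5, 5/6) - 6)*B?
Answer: -43292186/165 ≈ -2.6238e+5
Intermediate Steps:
G(p, l) = -p
r = 11 (r = (-1*(-5) - 6)*(-11) = (5 - 6)*(-11) = -1*(-11) = 11)
Y = -8033/165 (Y = -295/11 - 656/30 = -295*1/11 - 656*1/30 = -295/11 - 328/15 = -8033/165 ≈ -48.685)
-98*((1439 + Y) + 1287) = -98*((1439 - 8033/165) + 1287) = -98*(229402/165 + 1287) = -98*441757/165 = -43292186/165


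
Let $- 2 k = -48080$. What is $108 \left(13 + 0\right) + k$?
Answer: $25444$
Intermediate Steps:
$k = 24040$ ($k = \left(- \frac{1}{2}\right) \left(-48080\right) = 24040$)
$108 \left(13 + 0\right) + k = 108 \left(13 + 0\right) + 24040 = 108 \cdot 13 + 24040 = 1404 + 24040 = 25444$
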